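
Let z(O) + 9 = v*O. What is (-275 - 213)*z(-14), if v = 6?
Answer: 45384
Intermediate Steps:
z(O) = -9 + 6*O
(-275 - 213)*z(-14) = (-275 - 213)*(-9 + 6*(-14)) = -488*(-9 - 84) = -488*(-93) = 45384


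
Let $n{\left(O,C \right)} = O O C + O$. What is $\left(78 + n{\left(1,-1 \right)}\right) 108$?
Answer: $8424$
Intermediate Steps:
$n{\left(O,C \right)} = O + C O^{2}$ ($n{\left(O,C \right)} = O^{2} C + O = C O^{2} + O = O + C O^{2}$)
$\left(78 + n{\left(1,-1 \right)}\right) 108 = \left(78 + 1 \left(1 - 1\right)\right) 108 = \left(78 + 1 \cdot 0\right) 108 = \left(78 + 0\right) 108 = 78 \cdot 108 = 8424$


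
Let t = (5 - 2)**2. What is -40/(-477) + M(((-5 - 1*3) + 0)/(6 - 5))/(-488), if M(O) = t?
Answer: 15227/232776 ≈ 0.065415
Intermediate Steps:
t = 9 (t = 3**2 = 9)
M(O) = 9
-40/(-477) + M(((-5 - 1*3) + 0)/(6 - 5))/(-488) = -40/(-477) + 9/(-488) = -40*(-1/477) + 9*(-1/488) = 40/477 - 9/488 = 15227/232776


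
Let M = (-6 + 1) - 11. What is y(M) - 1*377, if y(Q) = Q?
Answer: -393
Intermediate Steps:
M = -16 (M = -5 - 11 = -16)
y(M) - 1*377 = -16 - 1*377 = -16 - 377 = -393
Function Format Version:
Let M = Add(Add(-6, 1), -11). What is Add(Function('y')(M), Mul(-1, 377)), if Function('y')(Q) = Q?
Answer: -393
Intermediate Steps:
M = -16 (M = Add(-5, -11) = -16)
Add(Function('y')(M), Mul(-1, 377)) = Add(-16, Mul(-1, 377)) = Add(-16, -377) = -393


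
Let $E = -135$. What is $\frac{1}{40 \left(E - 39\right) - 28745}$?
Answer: $- \frac{1}{35705} \approx -2.8007 \cdot 10^{-5}$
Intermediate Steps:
$\frac{1}{40 \left(E - 39\right) - 28745} = \frac{1}{40 \left(-135 - 39\right) - 28745} = \frac{1}{40 \left(-174\right) + \left(-36759 + 8014\right)} = \frac{1}{-6960 - 28745} = \frac{1}{-35705} = - \frac{1}{35705}$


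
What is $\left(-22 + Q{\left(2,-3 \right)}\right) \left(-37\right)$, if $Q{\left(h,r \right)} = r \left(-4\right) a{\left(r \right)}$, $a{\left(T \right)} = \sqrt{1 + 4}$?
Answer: $814 - 444 \sqrt{5} \approx -178.81$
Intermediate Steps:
$a{\left(T \right)} = \sqrt{5}$
$Q{\left(h,r \right)} = - 4 r \sqrt{5}$ ($Q{\left(h,r \right)} = r \left(-4\right) \sqrt{5} = - 4 r \sqrt{5}$)
$\left(-22 + Q{\left(2,-3 \right)}\right) \left(-37\right) = \left(-22 - - 12 \sqrt{5}\right) \left(-37\right) = \left(-22 + 12 \sqrt{5}\right) \left(-37\right) = 814 - 444 \sqrt{5}$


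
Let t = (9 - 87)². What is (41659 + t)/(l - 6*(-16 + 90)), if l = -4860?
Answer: -47743/5304 ≈ -9.0013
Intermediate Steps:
t = 6084 (t = (-78)² = 6084)
(41659 + t)/(l - 6*(-16 + 90)) = (41659 + 6084)/(-4860 - 6*(-16 + 90)) = 47743/(-4860 - 6*74) = 47743/(-4860 - 444) = 47743/(-5304) = 47743*(-1/5304) = -47743/5304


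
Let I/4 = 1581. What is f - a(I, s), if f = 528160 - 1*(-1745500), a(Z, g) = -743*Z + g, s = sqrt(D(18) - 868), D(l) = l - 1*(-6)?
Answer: 6972392 - 2*I*sqrt(211) ≈ 6.9724e+6 - 29.052*I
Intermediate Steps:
I = 6324 (I = 4*1581 = 6324)
D(l) = 6 + l (D(l) = l + 6 = 6 + l)
s = 2*I*sqrt(211) (s = sqrt((6 + 18) - 868) = sqrt(24 - 868) = sqrt(-844) = 2*I*sqrt(211) ≈ 29.052*I)
a(Z, g) = g - 743*Z
f = 2273660 (f = 528160 + 1745500 = 2273660)
f - a(I, s) = 2273660 - (2*I*sqrt(211) - 743*6324) = 2273660 - (2*I*sqrt(211) - 4698732) = 2273660 - (-4698732 + 2*I*sqrt(211)) = 2273660 + (4698732 - 2*I*sqrt(211)) = 6972392 - 2*I*sqrt(211)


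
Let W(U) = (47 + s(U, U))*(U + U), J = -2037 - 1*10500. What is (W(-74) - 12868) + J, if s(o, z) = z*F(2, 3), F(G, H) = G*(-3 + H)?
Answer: -32361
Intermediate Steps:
J = -12537 (J = -2037 - 10500 = -12537)
s(o, z) = 0 (s(o, z) = z*(2*(-3 + 3)) = z*(2*0) = z*0 = 0)
W(U) = 94*U (W(U) = (47 + 0)*(U + U) = 47*(2*U) = 94*U)
(W(-74) - 12868) + J = (94*(-74) - 12868) - 12537 = (-6956 - 12868) - 12537 = -19824 - 12537 = -32361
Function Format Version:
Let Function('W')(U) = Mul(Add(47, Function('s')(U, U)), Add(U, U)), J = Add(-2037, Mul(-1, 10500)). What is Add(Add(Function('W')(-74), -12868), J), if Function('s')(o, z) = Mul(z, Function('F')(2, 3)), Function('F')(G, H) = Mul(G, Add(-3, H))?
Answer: -32361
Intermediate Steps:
J = -12537 (J = Add(-2037, -10500) = -12537)
Function('s')(o, z) = 0 (Function('s')(o, z) = Mul(z, Mul(2, Add(-3, 3))) = Mul(z, Mul(2, 0)) = Mul(z, 0) = 0)
Function('W')(U) = Mul(94, U) (Function('W')(U) = Mul(Add(47, 0), Add(U, U)) = Mul(47, Mul(2, U)) = Mul(94, U))
Add(Add(Function('W')(-74), -12868), J) = Add(Add(Mul(94, -74), -12868), -12537) = Add(Add(-6956, -12868), -12537) = Add(-19824, -12537) = -32361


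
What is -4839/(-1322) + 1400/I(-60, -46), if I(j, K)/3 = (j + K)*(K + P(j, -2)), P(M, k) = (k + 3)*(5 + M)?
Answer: 78634901/21229998 ≈ 3.7040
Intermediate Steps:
P(M, k) = (3 + k)*(5 + M)
I(j, K) = 3*(K + j)*(5 + K + j) (I(j, K) = 3*((j + K)*(K + (15 + 3*j + 5*(-2) + j*(-2)))) = 3*((K + j)*(K + (15 + 3*j - 10 - 2*j))) = 3*((K + j)*(K + (5 + j))) = 3*((K + j)*(5 + K + j)) = 3*(K + j)*(5 + K + j))
-4839/(-1322) + 1400/I(-60, -46) = -4839/(-1322) + 1400/(3*(-46)² + 3*(-46)*(-60) + 3*(-46)*(5 - 60) + 3*(-60)*(5 - 60)) = -4839*(-1/1322) + 1400/(3*2116 + 8280 + 3*(-46)*(-55) + 3*(-60)*(-55)) = 4839/1322 + 1400/(6348 + 8280 + 7590 + 9900) = 4839/1322 + 1400/32118 = 4839/1322 + 1400*(1/32118) = 4839/1322 + 700/16059 = 78634901/21229998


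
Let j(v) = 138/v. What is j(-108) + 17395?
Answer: 313087/18 ≈ 17394.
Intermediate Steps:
j(-108) + 17395 = 138/(-108) + 17395 = 138*(-1/108) + 17395 = -23/18 + 17395 = 313087/18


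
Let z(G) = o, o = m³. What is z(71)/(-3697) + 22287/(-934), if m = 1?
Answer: -82395973/3452998 ≈ -23.862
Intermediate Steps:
o = 1 (o = 1³ = 1)
z(G) = 1
z(71)/(-3697) + 22287/(-934) = 1/(-3697) + 22287/(-934) = 1*(-1/3697) + 22287*(-1/934) = -1/3697 - 22287/934 = -82395973/3452998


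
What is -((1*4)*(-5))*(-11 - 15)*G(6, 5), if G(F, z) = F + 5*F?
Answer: -18720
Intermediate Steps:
G(F, z) = 6*F
-((1*4)*(-5))*(-11 - 15)*G(6, 5) = -((1*4)*(-5))*(-11 - 15)*6*6 = -(4*(-5))*(-26)*36 = -(-20*(-26))*36 = -520*36 = -1*18720 = -18720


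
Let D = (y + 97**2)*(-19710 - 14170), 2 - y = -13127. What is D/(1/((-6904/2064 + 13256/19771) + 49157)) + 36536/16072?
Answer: -192317498112797379261227/5123872131 ≈ -3.7534e+13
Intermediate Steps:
y = 13129 (y = 2 - 1*(-13127) = 2 + 13127 = 13129)
D = -763587440 (D = (13129 + 97**2)*(-19710 - 14170) = (13129 + 9409)*(-33880) = 22538*(-33880) = -763587440)
D/(1/((-6904/2064 + 13256/19771) + 49157)) + 36536/16072 = -763587440/(1/((-6904/2064 + 13256/19771) + 49157)) + 36536/16072 = -763587440/(1/((-6904*1/2064 + 13256*(1/19771)) + 49157)) + 36536*(1/16072) = -763587440/(1/((-863/258 + 13256/19771) + 49157)) + 4567/2009 = -763587440/(1/(-13642325/5100918 + 49157)) + 4567/2009 = -763587440/(1/(250732183801/5100918)) + 4567/2009 = -763587440/5100918/250732183801 + 4567/2009 = -763587440*250732183801/5100918 + 4567/2009 = -95727973177107529720/2550459 + 4567/2009 = -192317498112797379261227/5123872131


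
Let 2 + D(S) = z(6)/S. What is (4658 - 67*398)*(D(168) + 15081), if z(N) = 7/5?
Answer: -1659294077/5 ≈ -3.3186e+8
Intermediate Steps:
z(N) = 7/5 (z(N) = 7*(⅕) = 7/5)
D(S) = -2 + 7/(5*S)
(4658 - 67*398)*(D(168) + 15081) = (4658 - 67*398)*((-2 + (7/5)/168) + 15081) = (4658 - 26666)*((-2 + (7/5)*(1/168)) + 15081) = -22008*((-2 + 1/120) + 15081) = -22008*(-239/120 + 15081) = -22008*1809481/120 = -1659294077/5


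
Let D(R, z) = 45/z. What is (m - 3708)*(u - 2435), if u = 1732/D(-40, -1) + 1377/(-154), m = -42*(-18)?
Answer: 2821331852/385 ≈ 7.3281e+6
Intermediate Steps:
m = 756
u = -328693/6930 (u = 1732/((45/(-1))) + 1377/(-154) = 1732/((45*(-1))) + 1377*(-1/154) = 1732/(-45) - 1377/154 = 1732*(-1/45) - 1377/154 = -1732/45 - 1377/154 = -328693/6930 ≈ -47.430)
(m - 3708)*(u - 2435) = (756 - 3708)*(-328693/6930 - 2435) = -2952*(-17203243/6930) = 2821331852/385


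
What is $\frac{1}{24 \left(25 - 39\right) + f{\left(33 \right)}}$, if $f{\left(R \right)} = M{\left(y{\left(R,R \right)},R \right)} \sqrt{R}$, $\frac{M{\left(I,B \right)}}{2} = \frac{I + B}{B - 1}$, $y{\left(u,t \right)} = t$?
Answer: $- \frac{7168}{2396469} - \frac{88 \sqrt{33}}{2396469} \approx -0.003202$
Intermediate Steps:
$M{\left(I,B \right)} = \frac{2 \left(B + I\right)}{-1 + B}$ ($M{\left(I,B \right)} = 2 \frac{I + B}{B - 1} = 2 \frac{B + I}{-1 + B} = \frac{2 \left(B + I\right)}{-1 + B}$)
$f{\left(R \right)} = \frac{4 R^{\frac{3}{2}}}{-1 + R}$ ($f{\left(R \right)} = \frac{2 \left(R + R\right)}{-1 + R} \sqrt{R} = \frac{2 \cdot 2 R}{-1 + R} \sqrt{R} = \frac{4 R}{-1 + R} \sqrt{R} = \frac{4 R^{\frac{3}{2}}}{-1 + R}$)
$\frac{1}{24 \left(25 - 39\right) + f{\left(33 \right)}} = \frac{1}{24 \left(25 - 39\right) + \frac{4 \cdot 33^{\frac{3}{2}}}{-1 + 33}} = \frac{1}{24 \left(-14\right) + \frac{4 \cdot 33 \sqrt{33}}{32}} = \frac{1}{-336 + 4 \cdot 33 \sqrt{33} \cdot \frac{1}{32}} = \frac{1}{-336 + \frac{33 \sqrt{33}}{8}}$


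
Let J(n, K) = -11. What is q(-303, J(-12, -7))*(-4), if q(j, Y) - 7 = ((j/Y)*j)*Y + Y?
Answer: -367220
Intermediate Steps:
q(j, Y) = 7 + Y + j² (q(j, Y) = 7 + (((j/Y)*j)*Y + Y) = 7 + ((j²/Y)*Y + Y) = 7 + (j² + Y) = 7 + (Y + j²) = 7 + Y + j²)
q(-303, J(-12, -7))*(-4) = (7 - 11 + (-303)²)*(-4) = (7 - 11 + 91809)*(-4) = 91805*(-4) = -367220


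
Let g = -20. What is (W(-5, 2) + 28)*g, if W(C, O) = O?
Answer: -600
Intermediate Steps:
(W(-5, 2) + 28)*g = (2 + 28)*(-20) = 30*(-20) = -600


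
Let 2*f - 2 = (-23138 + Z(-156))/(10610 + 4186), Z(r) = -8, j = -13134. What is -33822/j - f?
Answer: 76349905/32388444 ≈ 2.3573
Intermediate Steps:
f = 3223/14796 (f = 1 + ((-23138 - 8)/(10610 + 4186))/2 = 1 + (-23146/14796)/2 = 1 + (-23146*1/14796)/2 = 1 + (1/2)*(-11573/7398) = 1 - 11573/14796 = 3223/14796 ≈ 0.21783)
-33822/j - f = -33822/(-13134) - 1*3223/14796 = -33822*(-1/13134) - 3223/14796 = 5637/2189 - 3223/14796 = 76349905/32388444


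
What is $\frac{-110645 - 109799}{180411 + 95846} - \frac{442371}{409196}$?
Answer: $- \frac{212412888371}{113043259372} \approx -1.879$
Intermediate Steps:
$\frac{-110645 - 109799}{180411 + 95846} - \frac{442371}{409196} = - \frac{220444}{276257} - \frac{442371}{409196} = - \frac{212412888371}{113043259372}$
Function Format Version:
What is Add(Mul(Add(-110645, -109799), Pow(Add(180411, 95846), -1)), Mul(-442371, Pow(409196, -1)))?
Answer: Rational(-212412888371, 113043259372) ≈ -1.8790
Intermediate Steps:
Add(Mul(Add(-110645, -109799), Pow(Add(180411, 95846), -1)), Mul(-442371, Pow(409196, -1))) = Add(Mul(-220444, Pow(276257, -1)), Mul(-442371, Rational(1, 409196))) = Add(Mul(-220444, Rational(1, 276257)), Rational(-442371, 409196)) = Add(Rational(-220444, 276257), Rational(-442371, 409196)) = Rational(-212412888371, 113043259372)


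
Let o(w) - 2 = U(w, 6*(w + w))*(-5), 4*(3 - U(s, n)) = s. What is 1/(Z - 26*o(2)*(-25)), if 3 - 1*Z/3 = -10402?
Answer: 1/24390 ≈ 4.1000e-5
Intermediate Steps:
Z = 31215 (Z = 9 - 3*(-10402) = 9 + 31206 = 31215)
U(s, n) = 3 - s/4
o(w) = -13 + 5*w/4 (o(w) = 2 + (3 - w/4)*(-5) = 2 + (-15 + 5*w/4) = -13 + 5*w/4)
1/(Z - 26*o(2)*(-25)) = 1/(31215 - 26*(-13 + (5/4)*2)*(-25)) = 1/(31215 - 26*(-13 + 5/2)*(-25)) = 1/(31215 - 26*(-21/2)*(-25)) = 1/(31215 + 273*(-25)) = 1/(31215 - 6825) = 1/24390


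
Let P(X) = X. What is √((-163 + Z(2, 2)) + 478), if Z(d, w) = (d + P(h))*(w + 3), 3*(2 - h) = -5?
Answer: √3090/3 ≈ 18.529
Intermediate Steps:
h = 11/3 (h = 2 - ⅓*(-5) = 2 + 5/3 = 11/3 ≈ 3.6667)
Z(d, w) = (3 + w)*(11/3 + d) (Z(d, w) = (d + 11/3)*(w + 3) = (11/3 + d)*(3 + w) = (3 + w)*(11/3 + d))
√((-163 + Z(2, 2)) + 478) = √((-163 + (11 + 3*2 + (11/3)*2 + 2*2)) + 478) = √((-163 + (11 + 6 + 22/3 + 4)) + 478) = √((-163 + 85/3) + 478) = √(-404/3 + 478) = √(1030/3) = √3090/3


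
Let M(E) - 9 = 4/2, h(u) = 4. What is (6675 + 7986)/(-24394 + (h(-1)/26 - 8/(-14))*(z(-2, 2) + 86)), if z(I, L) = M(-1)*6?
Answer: -1334151/2209822 ≈ -0.60374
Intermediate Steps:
M(E) = 11 (M(E) = 9 + 4/2 = 9 + 4*(½) = 9 + 2 = 11)
z(I, L) = 66 (z(I, L) = 11*6 = 66)
(6675 + 7986)/(-24394 + (h(-1)/26 - 8/(-14))*(z(-2, 2) + 86)) = (6675 + 7986)/(-24394 + (4/26 - 8/(-14))*(66 + 86)) = 14661/(-24394 + (4*(1/26) - 8*(-1/14))*152) = 14661/(-24394 + (2/13 + 4/7)*152) = 14661/(-24394 + (66/91)*152) = 14661/(-24394 + 10032/91) = 14661/(-2209822/91) = 14661*(-91/2209822) = -1334151/2209822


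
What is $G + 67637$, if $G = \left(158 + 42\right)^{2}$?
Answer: $107637$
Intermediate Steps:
$G = 40000$ ($G = 200^{2} = 40000$)
$G + 67637 = 40000 + 67637 = 107637$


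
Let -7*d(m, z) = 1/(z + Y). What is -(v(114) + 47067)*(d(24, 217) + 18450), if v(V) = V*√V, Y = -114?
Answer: -626106367083/721 - 1516479186*√114/721 ≈ -8.9084e+8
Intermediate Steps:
d(m, z) = -1/(7*(-114 + z)) (d(m, z) = -1/(7*(z - 114)) = -1/(7*(-114 + z)))
v(V) = V^(3/2)
-(v(114) + 47067)*(d(24, 217) + 18450) = -(114^(3/2) + 47067)*(-1/(-798 + 7*217) + 18450) = -(114*√114 + 47067)*(-1/(-798 + 1519) + 18450) = -(47067 + 114*√114)*(-1/721 + 18450) = -(47067 + 114*√114)*13302449/721 = -(626106367083/721 + 1516479186*√114/721) = -626106367083/721 - 1516479186*√114/721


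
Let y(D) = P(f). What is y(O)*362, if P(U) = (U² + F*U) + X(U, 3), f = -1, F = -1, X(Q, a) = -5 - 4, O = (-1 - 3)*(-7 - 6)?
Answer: -2534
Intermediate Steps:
O = 52 (O = -4*(-13) = 52)
X(Q, a) = -9
P(U) = -9 + U² - U (P(U) = (U² - U) - 9 = -9 + U² - U)
y(D) = -7 (y(D) = -9 + (-1)² - 1*(-1) = -9 + 1 + 1 = -7)
y(O)*362 = -7*362 = -2534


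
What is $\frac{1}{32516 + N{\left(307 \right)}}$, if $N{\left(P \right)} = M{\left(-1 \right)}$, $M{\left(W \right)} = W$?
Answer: $\frac{1}{32515} \approx 3.0755 \cdot 10^{-5}$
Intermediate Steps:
$N{\left(P \right)} = -1$
$\frac{1}{32516 + N{\left(307 \right)}} = \frac{1}{32516 - 1} = \frac{1}{32515}$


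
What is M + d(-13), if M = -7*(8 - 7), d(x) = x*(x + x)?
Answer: 331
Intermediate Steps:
d(x) = 2*x² (d(x) = x*(2*x) = 2*x²)
M = -7 (M = -7*1 = -7)
M + d(-13) = -7 + 2*(-13)² = -7 + 2*169 = -7 + 338 = 331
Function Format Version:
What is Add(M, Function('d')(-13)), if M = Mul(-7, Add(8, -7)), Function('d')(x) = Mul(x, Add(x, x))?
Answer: 331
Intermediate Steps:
Function('d')(x) = Mul(2, Pow(x, 2)) (Function('d')(x) = Mul(x, Mul(2, x)) = Mul(2, Pow(x, 2)))
M = -7 (M = Mul(-7, 1) = -7)
Add(M, Function('d')(-13)) = Add(-7, Mul(2, Pow(-13, 2))) = Add(-7, Mul(2, 169)) = Add(-7, 338) = 331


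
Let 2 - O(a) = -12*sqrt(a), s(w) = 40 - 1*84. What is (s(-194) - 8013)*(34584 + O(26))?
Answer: -278659402 - 96684*sqrt(26) ≈ -2.7915e+8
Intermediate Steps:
s(w) = -44 (s(w) = 40 - 84 = -44)
O(a) = 2 + 12*sqrt(a) (O(a) = 2 - (-12)*sqrt(a) = 2 + 12*sqrt(a))
(s(-194) - 8013)*(34584 + O(26)) = (-44 - 8013)*(34584 + (2 + 12*sqrt(26))) = -8057*(34586 + 12*sqrt(26)) = -278659402 - 96684*sqrt(26)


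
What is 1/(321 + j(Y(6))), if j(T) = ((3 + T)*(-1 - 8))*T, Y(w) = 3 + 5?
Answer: -1/471 ≈ -0.0021231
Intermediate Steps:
Y(w) = 8
j(T) = T*(-27 - 9*T) (j(T) = ((3 + T)*(-9))*T = (-27 - 9*T)*T = T*(-27 - 9*T))
1/(321 + j(Y(6))) = 1/(321 - 9*8*(3 + 8)) = 1/(321 - 9*8*11) = 1/(321 - 792) = 1/(-471) = -1/471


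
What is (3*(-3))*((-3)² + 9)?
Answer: -162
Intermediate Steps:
(3*(-3))*((-3)² + 9) = -9*(9 + 9) = -9*18 = -162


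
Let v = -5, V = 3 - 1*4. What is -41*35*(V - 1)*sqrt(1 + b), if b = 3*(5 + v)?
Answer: 2870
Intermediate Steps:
V = -1 (V = 3 - 4 = -1)
b = 0 (b = 3*(5 - 5) = 3*0 = 0)
-41*35*(V - 1)*sqrt(1 + b) = -41*35*(-1 - 1)*sqrt(1 + 0) = -1435*(-2*sqrt(1)) = -1435*(-2*1) = -1435*(-2) = -1*(-2870) = 2870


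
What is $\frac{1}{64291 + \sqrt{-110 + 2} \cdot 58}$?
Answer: $\frac{64291}{4133695993} - \frac{348 i \sqrt{3}}{4133695993} \approx 1.5553 \cdot 10^{-5} - 1.4581 \cdot 10^{-7} i$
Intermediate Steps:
$\frac{1}{64291 + \sqrt{-110 + 2} \cdot 58} = \frac{1}{64291 + \sqrt{-108} \cdot 58} = \frac{1}{64291 + 6 i \sqrt{3} \cdot 58} = \frac{1}{64291 + 348 i \sqrt{3}}$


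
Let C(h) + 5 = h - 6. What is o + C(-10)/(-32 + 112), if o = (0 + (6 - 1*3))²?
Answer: 699/80 ≈ 8.7375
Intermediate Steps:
C(h) = -11 + h (C(h) = -5 + (h - 6) = -5 + (-6 + h) = -11 + h)
o = 9 (o = (0 + (6 - 3))² = (0 + 3)² = 3² = 9)
o + C(-10)/(-32 + 112) = 9 + (-11 - 10)/(-32 + 112) = 9 - 21/80 = 699/80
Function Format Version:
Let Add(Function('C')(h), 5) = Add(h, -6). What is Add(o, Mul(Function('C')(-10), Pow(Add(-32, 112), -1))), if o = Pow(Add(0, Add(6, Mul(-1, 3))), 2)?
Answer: Rational(699, 80) ≈ 8.7375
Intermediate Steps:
Function('C')(h) = Add(-11, h) (Function('C')(h) = Add(-5, Add(h, -6)) = Add(-5, Add(-6, h)) = Add(-11, h))
o = 9 (o = Pow(Add(0, Add(6, -3)), 2) = Pow(Add(0, 3), 2) = Pow(3, 2) = 9)
Add(o, Mul(Function('C')(-10), Pow(Add(-32, 112), -1))) = Add(9, Mul(Add(-11, -10), Pow(Add(-32, 112), -1))) = Add(9, Mul(-21, Pow(80, -1))) = Add(9, Mul(-21, Rational(1, 80))) = Add(9, Rational(-21, 80)) = Rational(699, 80)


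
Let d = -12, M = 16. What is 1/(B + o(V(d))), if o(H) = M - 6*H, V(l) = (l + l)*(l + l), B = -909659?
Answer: -1/913099 ≈ -1.0952e-6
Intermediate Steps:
V(l) = 4*l² (V(l) = (2*l)*(2*l) = 4*l²)
o(H) = 16 - 6*H
1/(B + o(V(d))) = 1/(-909659 + (16 - 24*(-12)²)) = 1/(-909659 + (16 - 24*144)) = 1/(-909659 + (16 - 6*576)) = 1/(-909659 + (16 - 3456)) = 1/(-909659 - 3440) = 1/(-913099) = -1/913099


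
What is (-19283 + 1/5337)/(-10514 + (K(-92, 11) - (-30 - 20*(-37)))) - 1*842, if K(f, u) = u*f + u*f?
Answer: -29715169811/35352288 ≈ -840.54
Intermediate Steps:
K(f, u) = 2*f*u (K(f, u) = f*u + f*u = 2*f*u)
(-19283 + 1/5337)/(-10514 + (K(-92, 11) - (-30 - 20*(-37)))) - 1*842 = (-19283 + 1/5337)/(-10514 + (2*(-92)*11 - (-30 - 20*(-37)))) - 1*842 = (-19283 + 1/5337)/(-10514 + (-2024 - (-30 + 740))) - 842 = -102913370/(5337*(-10514 + (-2024 - 1*710))) - 842 = -102913370/(5337*(-10514 + (-2024 - 710))) - 842 = -102913370/(5337*(-10514 - 2734)) - 842 = -102913370/5337/(-13248) - 842 = -102913370/5337*(-1/13248) - 842 = 51456685/35352288 - 842 = -29715169811/35352288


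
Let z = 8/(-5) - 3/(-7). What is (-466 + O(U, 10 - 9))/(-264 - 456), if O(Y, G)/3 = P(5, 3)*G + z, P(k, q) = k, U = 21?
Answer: 3977/6300 ≈ 0.63127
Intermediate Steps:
z = -41/35 (z = 8*(-1/5) - 3*(-1/7) = -8/5 + 3/7 = -41/35 ≈ -1.1714)
O(Y, G) = -123/35 + 15*G (O(Y, G) = 3*(5*G - 41/35) = 3*(-41/35 + 5*G) = -123/35 + 15*G)
(-466 + O(U, 10 - 9))/(-264 - 456) = (-466 + (-123/35 + 15*(10 - 9)))/(-264 - 456) = (-466 + (-123/35 + 15*1))/(-720) = (-466 + (-123/35 + 15))*(-1/720) = (-466 + 402/35)*(-1/720) = -15908/35*(-1/720) = 3977/6300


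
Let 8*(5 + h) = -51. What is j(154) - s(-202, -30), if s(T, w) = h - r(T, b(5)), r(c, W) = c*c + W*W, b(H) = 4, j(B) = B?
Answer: 327883/8 ≈ 40985.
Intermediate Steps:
h = -91/8 (h = -5 + (⅛)*(-51) = -5 - 51/8 = -91/8 ≈ -11.375)
r(c, W) = W² + c² (r(c, W) = c² + W² = W² + c²)
s(T, w) = -219/8 - T² (s(T, w) = -91/8 - (4² + T²) = -91/8 - (16 + T²) = -91/8 + (-16 - T²) = -219/8 - T²)
j(154) - s(-202, -30) = 154 - (-219/8 - 1*(-202)²) = 154 - (-219/8 - 1*40804) = 154 - (-219/8 - 40804) = 154 - 1*(-326651/8) = 154 + 326651/8 = 327883/8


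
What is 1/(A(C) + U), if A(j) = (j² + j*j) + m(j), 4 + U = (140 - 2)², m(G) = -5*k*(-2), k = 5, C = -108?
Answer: 1/42418 ≈ 2.3575e-5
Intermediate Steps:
m(G) = 50 (m(G) = -5*5*(-2) = -25*(-2) = 50)
U = 19040 (U = -4 + (140 - 2)² = -4 + 138² = -4 + 19044 = 19040)
A(j) = 50 + 2*j² (A(j) = (j² + j*j) + 50 = (j² + j²) + 50 = 2*j² + 50 = 50 + 2*j²)
1/(A(C) + U) = 1/((50 + 2*(-108)²) + 19040) = 1/((50 + 2*11664) + 19040) = 1/((50 + 23328) + 19040) = 1/(23378 + 19040) = 1/42418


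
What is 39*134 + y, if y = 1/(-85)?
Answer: 444209/85 ≈ 5226.0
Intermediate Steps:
y = -1/85 ≈ -0.011765
39*134 + y = 39*134 - 1/85 = 5226 - 1/85 = 444209/85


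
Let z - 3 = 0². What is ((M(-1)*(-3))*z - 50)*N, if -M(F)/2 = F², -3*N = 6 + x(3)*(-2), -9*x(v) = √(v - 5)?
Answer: 64 + 64*I*√2/27 ≈ 64.0 + 3.3522*I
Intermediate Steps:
z = 3 (z = 3 + 0² = 3 + 0 = 3)
x(v) = -√(-5 + v)/9 (x(v) = -√(v - 5)/9 = -√(-5 + v)/9)
N = -2 - 2*I*√2/27 (N = -(6 - √(-5 + 3)/9*(-2))/3 = -(6 - I*√2/9*(-2))/3 = -(6 + 2*I*√2/9)/3 = -2 - 2*I*√2/27 ≈ -2.0 - 0.10476*I)
M(F) = -2*F²
((M(-1)*(-3))*z - 50)*N = ((-2*(-1)²*(-3))*3 - 50)*(-2 - 2*I*√2/27) = ((-2*1*(-3))*3 - 50)*(-2 - 2*I*√2/27) = (-2*(-3)*3 - 50)*(-2 - 2*I*√2/27) = (6*3 - 50)*(-2 - 2*I*√2/27) = (18 - 50)*(-2 - 2*I*√2/27) = -32*(-2 - 2*I*√2/27) = 64 + 64*I*√2/27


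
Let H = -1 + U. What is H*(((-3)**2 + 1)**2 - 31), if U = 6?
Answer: 345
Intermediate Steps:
H = 5 (H = -1 + 6 = 5)
H*(((-3)**2 + 1)**2 - 31) = 5*(((-3)**2 + 1)**2 - 31) = 5*((9 + 1)**2 - 31) = 5*(10**2 - 31) = 5*(100 - 31) = 5*69 = 345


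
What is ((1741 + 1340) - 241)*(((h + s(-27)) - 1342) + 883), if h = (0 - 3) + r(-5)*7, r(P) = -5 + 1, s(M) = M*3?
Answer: -1621640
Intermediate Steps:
s(M) = 3*M
r(P) = -4
h = -31 (h = (0 - 3) - 4*7 = -3 - 28 = -31)
((1741 + 1340) - 241)*(((h + s(-27)) - 1342) + 883) = ((1741 + 1340) - 241)*(((-31 + 3*(-27)) - 1342) + 883) = (3081 - 241)*(((-31 - 81) - 1342) + 883) = 2840*((-112 - 1342) + 883) = 2840*(-1454 + 883) = 2840*(-571) = -1621640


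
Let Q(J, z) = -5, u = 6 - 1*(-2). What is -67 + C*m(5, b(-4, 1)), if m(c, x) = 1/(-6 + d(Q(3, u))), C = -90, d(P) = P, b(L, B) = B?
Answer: -647/11 ≈ -58.818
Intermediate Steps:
u = 8 (u = 6 + 2 = 8)
m(c, x) = -1/11 (m(c, x) = 1/(-6 - 5) = 1/(-11) = -1/11)
-67 + C*m(5, b(-4, 1)) = -67 - 90*(-1/11) = -67 + 90/11 = -647/11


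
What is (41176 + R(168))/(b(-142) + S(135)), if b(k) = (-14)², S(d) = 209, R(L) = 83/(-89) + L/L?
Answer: 732934/7209 ≈ 101.67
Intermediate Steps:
R(L) = 6/89 (R(L) = 83*(-1/89) + 1 = -83/89 + 1 = 6/89)
b(k) = 196
(41176 + R(168))/(b(-142) + S(135)) = (41176 + 6/89)/(196 + 209) = (3664670/89)/405 = (3664670/89)*(1/405) = 732934/7209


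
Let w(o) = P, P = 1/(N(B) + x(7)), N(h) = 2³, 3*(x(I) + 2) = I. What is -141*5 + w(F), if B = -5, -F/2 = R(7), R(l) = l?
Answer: -17622/25 ≈ -704.88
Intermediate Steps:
x(I) = -2 + I/3
F = -14 (F = -2*7 = -14)
N(h) = 8
P = 3/25 (P = 1/(8 + (-2 + (⅓)*7)) = 1/(8 + (-2 + 7/3)) = 1/(8 + ⅓) = 1/(25/3) = 3/25 ≈ 0.12000)
w(o) = 3/25
-141*5 + w(F) = -141*5 + 3/25 = -705 + 3/25 = -17622/25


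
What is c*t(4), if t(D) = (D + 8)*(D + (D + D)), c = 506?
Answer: 72864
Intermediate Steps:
t(D) = 3*D*(8 + D) (t(D) = (8 + D)*(D + 2*D) = (8 + D)*(3*D) = 3*D*(8 + D))
c*t(4) = 506*(3*4*(8 + 4)) = 506*(3*4*12) = 506*144 = 72864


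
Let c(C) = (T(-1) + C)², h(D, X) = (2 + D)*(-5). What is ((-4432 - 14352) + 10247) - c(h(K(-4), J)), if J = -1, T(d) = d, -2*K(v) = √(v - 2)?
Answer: -17241/2 + 55*I*√6 ≈ -8620.5 + 134.72*I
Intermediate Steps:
K(v) = -√(-2 + v)/2 (K(v) = -√(v - 2)/2 = -√(-2 + v)/2)
h(D, X) = -10 - 5*D
c(C) = (-1 + C)²
((-4432 - 14352) + 10247) - c(h(K(-4), J)) = ((-4432 - 14352) + 10247) - (-1 + (-10 - (-5)*√(-2 - 4)/2))² = (-18784 + 10247) - (-1 + (-10 - (-5)*√(-6)/2))² = -8537 - (-1 + (-10 - (-5)*I*√6/2))² = -8537 - (-1 + (-10 + 5*I*√6/2))² = -8537 - (-11 + 5*I*√6/2)²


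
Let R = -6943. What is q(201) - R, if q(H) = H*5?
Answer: 7948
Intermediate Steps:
q(H) = 5*H
q(201) - R = 5*201 - 1*(-6943) = 1005 + 6943 = 7948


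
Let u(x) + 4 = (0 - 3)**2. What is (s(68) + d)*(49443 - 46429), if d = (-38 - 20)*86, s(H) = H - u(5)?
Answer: -14843950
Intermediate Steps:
u(x) = 5 (u(x) = -4 + (0 - 3)**2 = -4 + (-3)**2 = -4 + 9 = 5)
s(H) = -5 + H (s(H) = H - 1*5 = H - 5 = -5 + H)
d = -4988 (d = -58*86 = -4988)
(s(68) + d)*(49443 - 46429) = ((-5 + 68) - 4988)*(49443 - 46429) = (63 - 4988)*3014 = -4925*3014 = -14843950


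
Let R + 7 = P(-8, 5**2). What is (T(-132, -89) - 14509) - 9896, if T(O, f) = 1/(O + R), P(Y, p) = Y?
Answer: -3587536/147 ≈ -24405.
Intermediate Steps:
R = -15 (R = -7 - 8 = -15)
T(O, f) = 1/(-15 + O) (T(O, f) = 1/(O - 15) = 1/(-15 + O))
(T(-132, -89) - 14509) - 9896 = (1/(-15 - 132) - 14509) - 9896 = (1/(-147) - 14509) - 9896 = (-1/147 - 14509) - 9896 = -2132824/147 - 9896 = -3587536/147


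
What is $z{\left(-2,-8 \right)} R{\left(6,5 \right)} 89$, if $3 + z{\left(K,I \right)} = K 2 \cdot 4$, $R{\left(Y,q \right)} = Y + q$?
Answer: $-18601$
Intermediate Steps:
$z{\left(K,I \right)} = -3 + 8 K$ ($z{\left(K,I \right)} = -3 + K 2 \cdot 4 = -3 + 2 K 4 = -3 + 8 K$)
$z{\left(-2,-8 \right)} R{\left(6,5 \right)} 89 = \left(-3 + 8 \left(-2\right)\right) \left(6 + 5\right) 89 = \left(-3 - 16\right) 11 \cdot 89 = \left(-19\right) 11 \cdot 89 = \left(-209\right) 89 = -18601$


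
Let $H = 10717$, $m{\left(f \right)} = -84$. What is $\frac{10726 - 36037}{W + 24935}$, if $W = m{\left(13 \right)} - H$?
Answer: $- \frac{25311}{14134} \approx -1.7908$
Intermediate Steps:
$W = -10801$ ($W = -84 - 10717 = -10801$)
$\frac{10726 - 36037}{W + 24935} = \frac{10726 - 36037}{-10801 + 24935} = - \frac{25311}{14134}$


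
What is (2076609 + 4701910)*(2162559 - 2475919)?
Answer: -2124116713840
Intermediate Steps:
(2076609 + 4701910)*(2162559 - 2475919) = 6778519*(-313360) = -2124116713840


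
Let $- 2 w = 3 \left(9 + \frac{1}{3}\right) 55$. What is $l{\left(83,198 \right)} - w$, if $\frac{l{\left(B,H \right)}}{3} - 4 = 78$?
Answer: $1016$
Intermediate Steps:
$l{\left(B,H \right)} = 246$ ($l{\left(B,H \right)} = 12 + 3 \cdot 78 = 12 + 234 = 246$)
$w = -770$ ($w = - \frac{3 \left(9 + \frac{1}{3}\right) 55}{2} = - \frac{3 \cdot \frac{28}{3} \cdot 55}{2} = - \frac{28 \cdot 55}{2} = \left(- \frac{1}{2}\right) 1540 = -770$)
$l{\left(83,198 \right)} - w = 246 - -770 = 246 + 770 = 1016$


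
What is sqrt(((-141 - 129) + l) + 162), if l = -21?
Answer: I*sqrt(129) ≈ 11.358*I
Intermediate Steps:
sqrt(((-141 - 129) + l) + 162) = sqrt(((-141 - 129) - 21) + 162) = sqrt((-270 - 21) + 162) = sqrt(-291 + 162) = sqrt(-129) = I*sqrt(129)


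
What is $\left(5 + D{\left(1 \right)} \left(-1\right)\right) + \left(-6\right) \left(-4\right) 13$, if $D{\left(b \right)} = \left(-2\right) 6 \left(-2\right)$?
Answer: $293$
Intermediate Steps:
$D{\left(b \right)} = 24$ ($D{\left(b \right)} = \left(-12\right) \left(-2\right) = 24$)
$\left(5 + D{\left(1 \right)} \left(-1\right)\right) + \left(-6\right) \left(-4\right) 13 = \left(5 + 24 \left(-1\right)\right) + \left(-6\right) \left(-4\right) 13 = \left(5 - 24\right) + 24 \cdot 13 = -19 + 312 = 293$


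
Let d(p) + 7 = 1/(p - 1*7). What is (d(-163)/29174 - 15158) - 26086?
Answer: -204552918711/4959580 ≈ -41244.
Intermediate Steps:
d(p) = -7 + 1/(-7 + p) (d(p) = -7 + 1/(p - 1*7) = -7 + 1/(p - 7) = -7 + 1/(-7 + p))
(d(-163)/29174 - 15158) - 26086 = (((50 - 7*(-163))/(-7 - 163))/29174 - 15158) - 26086 = (((50 + 1141)/(-170))*(1/29174) - 15158) - 26086 = (-1/170*1191*(1/29174) - 15158) - 26086 = (-1191/170*1/29174 - 15158) - 26086 = (-1191/4959580 - 15158) - 26086 = -75177314831/4959580 - 26086 = -204552918711/4959580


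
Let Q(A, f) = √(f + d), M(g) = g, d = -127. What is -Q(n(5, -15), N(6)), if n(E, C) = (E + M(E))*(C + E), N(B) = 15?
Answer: -4*I*√7 ≈ -10.583*I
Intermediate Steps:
n(E, C) = 2*E*(C + E) (n(E, C) = (E + E)*(C + E) = (2*E)*(C + E) = 2*E*(C + E))
Q(A, f) = √(-127 + f) (Q(A, f) = √(f - 127) = √(-127 + f))
-Q(n(5, -15), N(6)) = -√(-127 + 15) = -√(-112) = -4*I*√7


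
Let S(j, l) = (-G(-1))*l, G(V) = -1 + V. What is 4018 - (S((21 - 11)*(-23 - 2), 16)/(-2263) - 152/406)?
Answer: 1846003486/459389 ≈ 4018.4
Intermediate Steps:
S(j, l) = 2*l (S(j, l) = (-(-1 - 1))*l = (-1*(-2))*l = 2*l)
4018 - (S((21 - 11)*(-23 - 2), 16)/(-2263) - 152/406) = 4018 - ((2*16)/(-2263) - 152/406) = 4018 - (32*(-1/2263) - 152*1/406) = 4018 - (-32/2263 - 76/203) = 4018 - 1*(-178484/459389) = 4018 + 178484/459389 = 1846003486/459389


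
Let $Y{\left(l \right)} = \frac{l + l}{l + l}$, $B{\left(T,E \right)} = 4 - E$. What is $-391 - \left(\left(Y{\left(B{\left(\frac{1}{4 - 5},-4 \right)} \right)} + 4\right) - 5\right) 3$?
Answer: $-391$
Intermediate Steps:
$Y{\left(l \right)} = 1$ ($Y{\left(l \right)} = \frac{2 l}{2 l} = 2 l \frac{1}{2 l} = 1$)
$-391 - \left(\left(Y{\left(B{\left(\frac{1}{4 - 5},-4 \right)} \right)} + 4\right) - 5\right) 3 = -391 - \left(\left(1 + 4\right) - 5\right) 3 = -391 - \left(5 - 5\right) 3 = -391 - 0 \cdot 3 = -391 - 0 = -391 + 0 = -391$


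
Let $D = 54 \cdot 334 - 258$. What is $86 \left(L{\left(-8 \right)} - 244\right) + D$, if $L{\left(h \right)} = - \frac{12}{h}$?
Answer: $-3077$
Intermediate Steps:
$D = 17778$ ($D = 18036 - 258 = 17778$)
$86 \left(L{\left(-8 \right)} - 244\right) + D = 86 \left(- \frac{12}{-8} - 244\right) + 17778 = 86 \left(\left(-12\right) \left(- \frac{1}{8}\right) - 244\right) + 17778 = 86 \left(\frac{3}{2} - 244\right) + 17778 = 86 \left(- \frac{485}{2}\right) + 17778 = -20855 + 17778 = -3077$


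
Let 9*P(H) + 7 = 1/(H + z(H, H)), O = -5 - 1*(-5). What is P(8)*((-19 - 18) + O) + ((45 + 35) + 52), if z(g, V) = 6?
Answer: 20221/126 ≈ 160.48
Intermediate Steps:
O = 0 (O = -5 + 5 = 0)
P(H) = -7/9 + 1/(9*(6 + H)) (P(H) = -7/9 + 1/(9*(H + 6)) = -7/9 + 1/(9*(6 + H)))
P(8)*((-19 - 18) + O) + ((45 + 35) + 52) = ((-41 - 7*8)/(9*(6 + 8)))*((-19 - 18) + 0) + ((45 + 35) + 52) = ((1/9)*(-41 - 56)/14)*(-37 + 0) + (80 + 52) = ((1/9)*(1/14)*(-97))*(-37) + 132 = -97/126*(-37) + 132 = 3589/126 + 132 = 20221/126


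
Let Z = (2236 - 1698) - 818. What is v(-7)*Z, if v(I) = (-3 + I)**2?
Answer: -28000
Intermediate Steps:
Z = -280 (Z = 538 - 818 = -280)
v(-7)*Z = (-3 - 7)**2*(-280) = (-10)**2*(-280) = 100*(-280) = -28000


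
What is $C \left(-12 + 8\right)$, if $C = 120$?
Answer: $-480$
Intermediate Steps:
$C \left(-12 + 8\right) = 120 \left(-12 + 8\right) = 120 \left(-4\right) = -480$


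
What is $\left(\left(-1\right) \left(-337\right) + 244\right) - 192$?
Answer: $389$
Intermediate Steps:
$\left(\left(-1\right) \left(-337\right) + 244\right) - 192 = \left(337 + 244\right) - 192 = 581 - 192 = 389$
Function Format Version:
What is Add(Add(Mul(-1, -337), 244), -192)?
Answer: 389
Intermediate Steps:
Add(Add(Mul(-1, -337), 244), -192) = Add(Add(337, 244), -192) = Add(581, -192) = 389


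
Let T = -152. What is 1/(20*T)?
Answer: -1/3040 ≈ -0.00032895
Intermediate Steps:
1/(20*T) = 1/(20*(-152)) = 1/(-3040) = -1/3040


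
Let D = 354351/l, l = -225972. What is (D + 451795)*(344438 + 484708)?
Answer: 4702762507590433/12554 ≈ 3.7460e+11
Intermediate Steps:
D = -118117/75324 (D = 354351/(-225972) = 354351*(-1/225972) = -118117/75324 ≈ -1.5681)
(D + 451795)*(344438 + 484708) = (-118117/75324 + 451795)*(344438 + 484708) = (34030888463/75324)*829146 = 4702762507590433/12554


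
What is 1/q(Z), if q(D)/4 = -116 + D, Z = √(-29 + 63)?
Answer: -29/13422 - √34/53688 ≈ -0.0022692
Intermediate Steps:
Z = √34 ≈ 5.8309
q(D) = -464 + 4*D (q(D) = 4*(-116 + D) = -464 + 4*D)
1/q(Z) = 1/(-464 + 4*√34)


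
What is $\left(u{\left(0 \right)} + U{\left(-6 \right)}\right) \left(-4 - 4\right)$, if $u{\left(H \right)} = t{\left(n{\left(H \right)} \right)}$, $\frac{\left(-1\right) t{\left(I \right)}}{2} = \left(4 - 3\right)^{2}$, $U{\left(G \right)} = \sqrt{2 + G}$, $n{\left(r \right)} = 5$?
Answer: $16 - 16 i \approx 16.0 - 16.0 i$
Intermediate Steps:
$t{\left(I \right)} = -2$ ($t{\left(I \right)} = - 2 \left(4 - 3\right)^{2} = - 2 \cdot 1^{2} = \left(-2\right) 1 = -2$)
$u{\left(H \right)} = -2$
$\left(u{\left(0 \right)} + U{\left(-6 \right)}\right) \left(-4 - 4\right) = \left(-2 + \sqrt{2 - 6}\right) \left(-4 - 4\right) = \left(-2 + \sqrt{-4}\right) \left(-4 - 4\right) = \left(-2 + 2 i\right) \left(-8\right) = 16 - 16 i$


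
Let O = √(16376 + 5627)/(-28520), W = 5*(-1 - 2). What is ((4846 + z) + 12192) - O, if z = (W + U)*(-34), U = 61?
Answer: 15474 + √22003/28520 ≈ 15474.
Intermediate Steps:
W = -15 (W = 5*(-3) = -15)
O = -√22003/28520 (O = √22003*(-1/28520) = -√22003/28520 ≈ -0.0052011)
z = -1564 (z = (-15 + 61)*(-34) = 46*(-34) = -1564)
((4846 + z) + 12192) - O = ((4846 - 1564) + 12192) - (-1)*√22003/28520 = (3282 + 12192) + √22003/28520 = 15474 + √22003/28520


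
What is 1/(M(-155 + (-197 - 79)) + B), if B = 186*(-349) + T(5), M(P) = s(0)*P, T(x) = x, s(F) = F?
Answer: -1/64909 ≈ -1.5406e-5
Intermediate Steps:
M(P) = 0 (M(P) = 0*P = 0)
B = -64909 (B = 186*(-349) + 5 = -64914 + 5 = -64909)
1/(M(-155 + (-197 - 79)) + B) = 1/(0 - 64909) = 1/(-64909) = -1/64909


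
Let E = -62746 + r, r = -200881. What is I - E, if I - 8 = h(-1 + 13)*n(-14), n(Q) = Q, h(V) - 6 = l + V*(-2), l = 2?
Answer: 263859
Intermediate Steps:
h(V) = 8 - 2*V (h(V) = 6 + (2 + V*(-2)) = 6 + (2 - 2*V) = 8 - 2*V)
E = -263627 (E = -62746 - 200881 = -263627)
I = 232 (I = 8 + (8 - 2*(-1 + 13))*(-14) = 8 + (8 - 2*12)*(-14) = 8 + (8 - 24)*(-14) = 8 - 16*(-14) = 8 + 224 = 232)
I - E = 232 - 1*(-263627) = 232 + 263627 = 263859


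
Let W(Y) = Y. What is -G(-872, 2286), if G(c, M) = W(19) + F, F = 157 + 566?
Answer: -742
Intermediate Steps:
F = 723
G(c, M) = 742 (G(c, M) = 19 + 723 = 742)
-G(-872, 2286) = -1*742 = -742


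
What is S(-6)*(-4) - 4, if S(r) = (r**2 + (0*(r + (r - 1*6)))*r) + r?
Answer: -124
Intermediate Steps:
S(r) = r + r**2 (S(r) = (r**2 + (0*(r + (r - 6)))*r) + r = (r**2 + (0*(r + (-6 + r)))*r) + r = (r**2 + (0*(-6 + 2*r))*r) + r = (r**2 + 0*r) + r = (r**2 + 0) + r = r**2 + r = r + r**2)
S(-6)*(-4) - 4 = -6*(1 - 6)*(-4) - 4 = -6*(-5)*(-4) - 4 = 30*(-4) - 4 = -120 - 4 = -124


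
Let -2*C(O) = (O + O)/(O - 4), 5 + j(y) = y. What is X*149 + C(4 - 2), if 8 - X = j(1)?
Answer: 1789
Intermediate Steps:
j(y) = -5 + y
X = 12 (X = 8 - (-5 + 1) = 8 - 1*(-4) = 8 + 4 = 12)
C(O) = -O/(-4 + O) (C(O) = -(O + O)/(2*(O - 4)) = -2*O/(2*(-4 + O)) = -O/(-4 + O))
X*149 + C(4 - 2) = 12*149 - (4 - 2)/(-4 + (4 - 2)) = 1788 - 1*2/(-4 + 2) = 1788 - 1*2/(-2) = 1788 - 1*2*(-½) = 1788 + 1 = 1789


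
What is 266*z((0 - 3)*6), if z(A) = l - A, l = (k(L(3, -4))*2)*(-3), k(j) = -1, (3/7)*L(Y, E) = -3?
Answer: 6384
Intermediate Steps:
L(Y, E) = -7 (L(Y, E) = (7/3)*(-3) = -7)
l = 6 (l = -1*2*(-3) = -2*(-3) = 6)
z(A) = 6 - A
266*z((0 - 3)*6) = 266*(6 - (0 - 3)*6) = 266*(6 - (-3)*6) = 266*(6 - 1*(-18)) = 266*(6 + 18) = 266*24 = 6384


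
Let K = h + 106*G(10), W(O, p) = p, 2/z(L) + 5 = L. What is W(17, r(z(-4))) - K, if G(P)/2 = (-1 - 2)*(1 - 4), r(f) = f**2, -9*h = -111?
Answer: -155543/81 ≈ -1920.3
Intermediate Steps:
h = 37/3 (h = -1/9*(-111) = 37/3 ≈ 12.333)
z(L) = 2/(-5 + L)
G(P) = 18 (G(P) = 2*((-1 - 2)*(1 - 4)) = 2*(-3*(-3)) = 2*9 = 18)
K = 5761/3 (K = 37/3 + 106*18 = 37/3 + 1908 = 5761/3 ≈ 1920.3)
W(17, r(z(-4))) - K = (2/(-5 - 4))**2 - 1*5761/3 = (2/(-9))**2 - 5761/3 = (2*(-1/9))**2 - 5761/3 = (-2/9)**2 - 5761/3 = 4/81 - 5761/3 = -155543/81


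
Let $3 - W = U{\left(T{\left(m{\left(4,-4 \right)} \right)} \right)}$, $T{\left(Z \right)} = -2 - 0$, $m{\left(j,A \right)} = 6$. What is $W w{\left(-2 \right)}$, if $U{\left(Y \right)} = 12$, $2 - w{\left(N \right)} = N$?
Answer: $-36$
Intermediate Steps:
$w{\left(N \right)} = 2 - N$
$T{\left(Z \right)} = -2$ ($T{\left(Z \right)} = -2 + 0 = -2$)
$W = -9$ ($W = 3 - 12 = -9$)
$W w{\left(-2 \right)} = - 9 \left(2 - -2\right) = - 9 \left(2 + 2\right) = \left(-9\right) 4 = -36$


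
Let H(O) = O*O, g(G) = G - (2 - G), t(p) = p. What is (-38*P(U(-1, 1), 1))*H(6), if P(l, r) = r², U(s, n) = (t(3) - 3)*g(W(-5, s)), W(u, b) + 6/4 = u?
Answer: -1368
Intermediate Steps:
W(u, b) = -3/2 + u
g(G) = -2 + 2*G (g(G) = G + (-2 + G) = -2 + 2*G)
H(O) = O²
U(s, n) = 0 (U(s, n) = (3 - 3)*(-2 + 2*(-3/2 - 5)) = 0*(-2 + 2*(-13/2)) = 0*(-2 - 13) = 0*(-15) = 0)
(-38*P(U(-1, 1), 1))*H(6) = -38*1²*6² = -38*1*36 = -38*36 = -1368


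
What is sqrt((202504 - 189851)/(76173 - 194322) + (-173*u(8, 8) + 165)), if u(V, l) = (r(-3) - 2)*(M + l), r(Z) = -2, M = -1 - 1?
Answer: 2*sqrt(15065077972605)/118149 ≈ 65.703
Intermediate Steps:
M = -2
u(V, l) = 8 - 4*l (u(V, l) = (-2 - 2)*(-2 + l) = -4*(-2 + l) = 8 - 4*l)
sqrt((202504 - 189851)/(76173 - 194322) + (-173*u(8, 8) + 165)) = sqrt((202504 - 189851)/(76173 - 194322) + (-173*(8 - 4*8) + 165)) = sqrt(12653/(-118149) + (-173*(8 - 32) + 165)) = sqrt(12653*(-1/118149) + (-173*(-24) + 165)) = sqrt(-12653/118149 + (4152 + 165)) = sqrt(-12653/118149 + 4317) = sqrt(510036580/118149) = 2*sqrt(15065077972605)/118149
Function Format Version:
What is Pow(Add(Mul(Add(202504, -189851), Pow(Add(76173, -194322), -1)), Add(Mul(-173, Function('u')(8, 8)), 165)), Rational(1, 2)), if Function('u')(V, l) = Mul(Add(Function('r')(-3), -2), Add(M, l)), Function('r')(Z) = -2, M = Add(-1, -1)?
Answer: Mul(Rational(2, 118149), Pow(15065077972605, Rational(1, 2))) ≈ 65.703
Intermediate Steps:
M = -2
Function('u')(V, l) = Add(8, Mul(-4, l)) (Function('u')(V, l) = Mul(Add(-2, -2), Add(-2, l)) = Mul(-4, Add(-2, l)) = Add(8, Mul(-4, l)))
Pow(Add(Mul(Add(202504, -189851), Pow(Add(76173, -194322), -1)), Add(Mul(-173, Function('u')(8, 8)), 165)), Rational(1, 2)) = Pow(Add(Mul(Add(202504, -189851), Pow(Add(76173, -194322), -1)), Add(Mul(-173, Add(8, Mul(-4, 8))), 165)), Rational(1, 2)) = Pow(Add(Mul(12653, Pow(-118149, -1)), Add(Mul(-173, Add(8, -32)), 165)), Rational(1, 2)) = Pow(Add(Mul(12653, Rational(-1, 118149)), Add(Mul(-173, -24), 165)), Rational(1, 2)) = Pow(Add(Rational(-12653, 118149), Add(4152, 165)), Rational(1, 2)) = Pow(Add(Rational(-12653, 118149), 4317), Rational(1, 2)) = Pow(Rational(510036580, 118149), Rational(1, 2)) = Mul(Rational(2, 118149), Pow(15065077972605, Rational(1, 2)))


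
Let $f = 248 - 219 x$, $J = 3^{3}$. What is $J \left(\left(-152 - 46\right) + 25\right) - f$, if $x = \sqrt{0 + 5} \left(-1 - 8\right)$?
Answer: $-4919 - 1971 \sqrt{5} \approx -9326.3$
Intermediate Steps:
$x = - 9 \sqrt{5}$ ($x = \sqrt{5} \left(-9\right) = - 9 \sqrt{5} \approx -20.125$)
$J = 27$
$f = 248 + 1971 \sqrt{5}$ ($f = 248 - 219 \left(- 9 \sqrt{5}\right) = 248 + 1971 \sqrt{5} \approx 4655.3$)
$J \left(\left(-152 - 46\right) + 25\right) - f = 27 \left(\left(-152 - 46\right) + 25\right) - \left(248 + 1971 \sqrt{5}\right) = 27 \left(-198 + 25\right) - \left(248 + 1971 \sqrt{5}\right) = 27 \left(-173\right) - \left(248 + 1971 \sqrt{5}\right) = -4671 - \left(248 + 1971 \sqrt{5}\right) = -4919 - 1971 \sqrt{5}$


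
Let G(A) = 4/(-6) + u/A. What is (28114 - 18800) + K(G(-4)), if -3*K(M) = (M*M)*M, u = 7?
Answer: 48308165/5184 ≈ 9318.7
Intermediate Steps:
G(A) = -2/3 + 7/A (G(A) = 4/(-6) + 7/A = 4*(-1/6) + 7/A = -2/3 + 7/A)
K(M) = -M**3/3 (K(M) = -M*M*M/3 = -M**2*M/3 = -M**3/3)
(28114 - 18800) + K(G(-4)) = (28114 - 18800) - (-2/3 + 7/(-4))**3/3 = 9314 - (-2/3 + 7*(-1/4))**3/3 = 9314 - (-2/3 - 7/4)**3/3 = 9314 - (-29/12)**3/3 = 9314 - 1/3*(-24389/1728) = 9314 + 24389/5184 = 48308165/5184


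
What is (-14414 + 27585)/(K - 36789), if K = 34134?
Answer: -13171/2655 ≈ -4.9608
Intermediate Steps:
(-14414 + 27585)/(K - 36789) = (-14414 + 27585)/(34134 - 36789) = 13171/(-2655) = 13171*(-1/2655) = -13171/2655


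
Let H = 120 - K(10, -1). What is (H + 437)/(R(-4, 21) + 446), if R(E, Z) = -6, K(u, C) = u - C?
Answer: 273/220 ≈ 1.2409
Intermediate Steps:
H = 109 (H = 120 - (10 - 1*(-1)) = 120 - (10 + 1) = 120 - 1*11 = 120 - 11 = 109)
(H + 437)/(R(-4, 21) + 446) = (109 + 437)/(-6 + 446) = 546/440 = 546*(1/440) = 273/220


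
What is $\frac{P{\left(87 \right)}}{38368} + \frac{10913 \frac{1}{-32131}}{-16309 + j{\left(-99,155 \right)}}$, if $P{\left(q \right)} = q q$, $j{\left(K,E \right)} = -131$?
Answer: $\frac{45438853763}{230309867040} \approx 0.19729$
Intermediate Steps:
$P{\left(q \right)} = q^{2}$
$\frac{P{\left(87 \right)}}{38368} + \frac{10913 \frac{1}{-32131}}{-16309 + j{\left(-99,155 \right)}} = \frac{87^{2}}{38368} + \frac{10913 \frac{1}{-32131}}{-16309 - 131} = 7569 \cdot \frac{1}{38368} + \frac{10913 \left(- \frac{1}{32131}\right)}{-16440} = \frac{7569}{38368} - - \frac{10913}{528233640} = \frac{7569}{38368} + \frac{10913}{528233640} = \frac{45438853763}{230309867040}$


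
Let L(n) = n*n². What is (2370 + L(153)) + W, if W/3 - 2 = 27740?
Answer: 3667173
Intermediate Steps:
W = 83226 (W = 6 + 3*27740 = 6 + 83220 = 83226)
L(n) = n³
(2370 + L(153)) + W = (2370 + 153³) + 83226 = (2370 + 3581577) + 83226 = 3583947 + 83226 = 3667173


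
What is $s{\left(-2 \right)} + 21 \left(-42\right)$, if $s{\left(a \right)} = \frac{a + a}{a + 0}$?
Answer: $-880$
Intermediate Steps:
$s{\left(a \right)} = 2$ ($s{\left(a \right)} = \frac{2 a}{a} = 2$)
$s{\left(-2 \right)} + 21 \left(-42\right) = 2 + 21 \left(-42\right) = 2 - 882 = -880$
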